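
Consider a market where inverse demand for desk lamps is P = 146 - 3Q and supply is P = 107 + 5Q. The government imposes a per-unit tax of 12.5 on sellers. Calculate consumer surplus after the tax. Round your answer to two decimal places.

Pre-tax equilibrium: 146 - 3Q = 107 + 5Q gives Q* = 4.875, P* = 131.375.
A tax on sellers shifts supply up by 12.5: 146 - 3Q = 107 + 5Q + 12.5, so Q_t = 3.3125. Buyers pay P_b = 136.0625; sellers receive P_s = P_b - 12.5 = 123.5625.
CS = (1/2)(Q_t)(146 - P_b) = (1/2)(3.3125)(9.9375) = 16.459.

16.46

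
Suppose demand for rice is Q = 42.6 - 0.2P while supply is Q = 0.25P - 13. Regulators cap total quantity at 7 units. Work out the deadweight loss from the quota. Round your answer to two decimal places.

533.56

Rewriting demand in inverse form: P = 213 - 5Q.
Rewriting supply in inverse form: P = 52 + 4Q.
Unrestricted equilibrium: Q* = (213 - 52)/(5 + 4) = 17.8889.
At Q = 7 the demand price is 213 - 5(7) = 178 and the supply price is 52 + 4(7) = 80.
DWL = (1/2)(gap between curves at 7) x (Q* - 7) = (1/2)(98)(10.8889) = 533.5556.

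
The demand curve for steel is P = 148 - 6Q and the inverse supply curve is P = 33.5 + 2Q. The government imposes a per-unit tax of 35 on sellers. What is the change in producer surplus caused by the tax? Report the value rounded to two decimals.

Pre-tax equilibrium: 148 - 6Q = 33.5 + 2Q gives Q* = 14.3125, P* = 62.125.
With the tax, sellers need 35 more per unit: 148 - 6Q = 33.5 + 2Q + 35, so Q_t = 9.9375. Buyers pay P_b = 88.375; sellers receive P_s = P_b - 35 = 53.375.
PS falls from (1/2)(14.3125)(28.625) = 204.8477 to (1/2)(9.9375)(19.875) = 98.7539, a change of -106.0938.

-106.09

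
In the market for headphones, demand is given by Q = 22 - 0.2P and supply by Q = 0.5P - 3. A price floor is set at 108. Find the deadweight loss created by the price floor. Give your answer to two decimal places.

731.53

Rewriting demand in inverse form: P = 110 - 5Q.
Rewriting supply in inverse form: P = 6 + 2Q.
Without the control, 110 - 5Q = 6 + 2Q so Q* = 14.8571 and P* = 35.7143.
At P = 108, buyers demand (110 - 108)/5 = 0.4 while sellers would supply more, so the quantity traded is 0.4 at price 108.
The lost-trades triangle has base Q* - 0.4 = 14.4571 and height equal to the gap between the curves at Q = 0.4, which is 108 - 6.8 = 101.2. DWL = (1/2)(14.4571)(101.2) = 731.5314.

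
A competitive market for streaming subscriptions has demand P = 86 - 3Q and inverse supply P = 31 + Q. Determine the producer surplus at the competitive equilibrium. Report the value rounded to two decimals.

Equilibrium: 86 - 3Q = 31 + Q, so Q* = 13.75 and P* = 44.75.
The supply curve's price intercept is 31, so PS = (1/2)(Q*)(P* - 31) = (1/2)(13.75)(13.75) = 94.5312.

94.53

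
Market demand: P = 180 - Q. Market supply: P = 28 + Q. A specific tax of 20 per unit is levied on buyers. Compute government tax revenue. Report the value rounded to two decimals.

Pre-tax equilibrium: 180 - Q = 28 + Q gives Q* = 76, P* = 104.
A tax on buyers shifts demand down by 20: (180 - 20) - Q = 28 + Q, so Q_t = 66. Buyers pay P_b = 114; sellers receive P_s = P_b - 20 = 94.
Tax revenue = t x Q_t = 20 x 66 = 1320.

1320.00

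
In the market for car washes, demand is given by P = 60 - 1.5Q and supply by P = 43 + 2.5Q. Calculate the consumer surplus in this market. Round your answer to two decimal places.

Setting demand equal to supply, 17 = 4Q, so Q* = 4.25 and P* = 53.625.
Consumer surplus is the triangle under demand above P*: (1/2)(4.25)(60 - 53.625) = (1/2)(4.25)(6.375) = 13.5469.

13.55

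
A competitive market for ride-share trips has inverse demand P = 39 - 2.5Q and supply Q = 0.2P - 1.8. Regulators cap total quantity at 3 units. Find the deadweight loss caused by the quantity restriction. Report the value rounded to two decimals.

3.75

Rewriting supply in inverse form: P = 9 + 5Q.
Unrestricted equilibrium: Q* = (39 - 9)/(2.5 + 5) = 4.
At Q = 3 the demand price is 39 - 2.5(3) = 31.5 and the supply price is 9 + 5(3) = 24.
Deadweight loss is the triangle between the curves from 3 to 4: (1/2)(31.5 - 24)(4 - 3) = 3.75.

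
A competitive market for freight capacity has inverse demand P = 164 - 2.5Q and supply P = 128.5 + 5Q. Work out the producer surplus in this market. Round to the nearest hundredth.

Set 164 - 2.5Q = 128.5 + 5Q, which gives 35.5 = 7.5Q, so Q* = 4.7333 and P* = 164 - 2.5(4.7333) = 152.1667.
Producer surplus is the triangle above supply below P*: (1/2)(4.7333)(152.1667 - 128.5) = (1/2)(4.7333)(23.6667) = 56.0111.

56.01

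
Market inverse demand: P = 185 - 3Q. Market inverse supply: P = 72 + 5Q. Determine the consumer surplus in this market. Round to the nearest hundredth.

Set 185 - 3Q = 72 + 5Q, which gives 113 = 8Q, so Q* = 14.125 and P* = 185 - 3(14.125) = 142.625.
The demand choke price is 185, so CS = (1/2)(Q*)(185 - P*) = (1/2)(14.125)(42.375) = 299.2734.

299.27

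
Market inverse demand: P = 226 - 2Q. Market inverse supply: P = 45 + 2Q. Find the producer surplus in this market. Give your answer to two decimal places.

2047.56

Equilibrium: 226 - 2Q = 45 + 2Q, so Q* = 45.25 and P* = 135.5.
The supply curve's price intercept is 45, so PS = (1/2)(Q*)(P* - 45) = (1/2)(45.25)(90.5) = 2047.5625.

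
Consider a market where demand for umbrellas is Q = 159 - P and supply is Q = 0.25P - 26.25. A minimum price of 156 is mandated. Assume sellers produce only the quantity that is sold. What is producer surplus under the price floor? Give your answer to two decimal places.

Rewriting demand in inverse form: P = 159 - Q.
Rewriting supply in inverse form: P = 105 + 4Q.
Free-market equilibrium: 159 - Q = 105 + 4Q gives Q* = 10.8, P* = 148.2.
At P = 156, buyers demand (159 - 156)/1 = 3 while sellers would supply more, so the quantity traded is 3 at price 156.
The supply price at Q = 3 is 117. PS is the trapezoid between 156 and supply over [0, 3]: (1/2)[(156 - 105) + (156 - 117)](3) = 135.

135.00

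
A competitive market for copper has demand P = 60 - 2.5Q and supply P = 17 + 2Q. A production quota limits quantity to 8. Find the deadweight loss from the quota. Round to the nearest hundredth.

5.44

Without the quota, 60 - 2.5Q = 17 + 2Q gives Q* = 9.5556.
At Q = 8 the demand price is 60 - 2.5(8) = 40 and the supply price is 17 + 2(8) = 33.
Deadweight loss is the triangle between the curves from 8 to 9.5556: (1/2)(40 - 33)(9.5556 - 8) = 5.4444.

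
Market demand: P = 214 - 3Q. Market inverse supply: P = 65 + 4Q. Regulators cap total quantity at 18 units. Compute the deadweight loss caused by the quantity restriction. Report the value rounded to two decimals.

37.79

Unrestricted equilibrium: Q* = (214 - 65)/(3 + 4) = 21.2857.
At Q = 18 the demand price is 214 - 3(18) = 160 and the supply price is 65 + 4(18) = 137.
Deadweight loss is the triangle between the curves from 18 to 21.2857: (1/2)(160 - 137)(21.2857 - 18) = 37.7857.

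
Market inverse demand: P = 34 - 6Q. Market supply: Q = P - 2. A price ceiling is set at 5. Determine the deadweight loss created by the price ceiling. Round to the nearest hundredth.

Rewriting supply in inverse form: P = 2 + Q.
Free-market equilibrium: 34 - 6Q = 2 + Q gives Q* = 4.5714, P* = 6.5714.
At P = 5, sellers supply (5 - 2)/1 = 3 while buyers want more, so the quantity traded is 3 at price 5.
The lost-trades triangle has base Q* - 3 = 1.5714 and height equal to the gap between the curves at Q = 3, which is 16 - 5 = 11. DWL = (1/2)(1.5714)(11) = 8.6429.

8.64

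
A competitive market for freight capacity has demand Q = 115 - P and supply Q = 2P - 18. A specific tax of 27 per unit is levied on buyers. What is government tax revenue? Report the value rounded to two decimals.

1422.00

Rewriting demand in inverse form: P = 115 - Q.
Rewriting supply in inverse form: P = 9 + 0.5Q.
Without the tax, 115 - Q = 9 + 0.5Q so Q* = 70.6667 and P* = 44.3333.
A tax on buyers shifts demand down by 27: (115 - 27) - Q = 9 + 0.5Q, so Q_t = 52.6667. Buyers pay P_b = 62.3333; sellers receive P_s = P_b - 27 = 35.3333.
Tax revenue = t x Q_t = 27 x 52.6667 = 1422.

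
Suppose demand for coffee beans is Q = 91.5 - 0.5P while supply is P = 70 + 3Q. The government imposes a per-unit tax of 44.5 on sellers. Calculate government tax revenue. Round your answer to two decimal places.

Rewriting demand in inverse form: P = 183 - 2Q.
Pre-tax equilibrium: 183 - 2Q = 70 + 3Q gives Q* = 22.6, P* = 137.8.
With the tax, sellers need 44.5 more per unit: 183 - 2Q = 70 + 3Q + 44.5, so Q_t = 13.7. Buyers pay P_b = 155.6; sellers receive P_s = P_b - 44.5 = 111.1.
Tax revenue = t x Q_t = 44.5 x 13.7 = 609.65.

609.65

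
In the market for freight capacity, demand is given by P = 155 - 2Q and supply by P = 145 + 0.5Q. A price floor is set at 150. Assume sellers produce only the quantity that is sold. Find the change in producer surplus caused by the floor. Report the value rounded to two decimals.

Free-market equilibrium: 155 - 2Q = 145 + 0.5Q gives Q* = 4, P* = 147.
At the floor price 150, quantity demanded is (155 - 150)/2 = 2.5; demand is the short side, so Q = 2.5 trades at P = 150.
PS goes from (1/2)(4)(2) = 4 to 10.9375 (computed as (150 - 145)(2.5) - (1/2)(0.5)(2.5)^2), a change of 6.9375.

6.94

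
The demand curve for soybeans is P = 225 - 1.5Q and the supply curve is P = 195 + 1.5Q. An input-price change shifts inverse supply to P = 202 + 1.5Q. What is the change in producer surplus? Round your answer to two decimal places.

-30.92

Initial equilibrium: Q_0 = 10, P_0 = 210; CS_0 = (1/2)(10)(15) = 75, PS_0 = (1/2)(10)(15) = 75.
New equilibrium: 225 - 1.5Q = 202 + 1.5Q gives Q_1 = 7.6667, P_1 = 213.5; CS_1 = 44.0833, PS_1 = 44.0833.
Change in producer surplus = 44.0833 - 75 = -30.9167.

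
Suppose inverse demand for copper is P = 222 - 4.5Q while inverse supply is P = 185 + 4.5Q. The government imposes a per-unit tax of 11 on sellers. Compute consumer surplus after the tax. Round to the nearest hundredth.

Pre-tax equilibrium: 222 - 4.5Q = 185 + 4.5Q gives Q* = 4.1111, P* = 203.5.
With the tax, sellers need 11 more per unit: 222 - 4.5Q = 185 + 4.5Q + 11, so Q_t = 2.8889. Buyers pay P_b = 209; sellers receive P_s = P_b - 11 = 198.
CS = (1/2)(Q_t)(222 - P_b) = (1/2)(2.8889)(13) = 18.7778.

18.78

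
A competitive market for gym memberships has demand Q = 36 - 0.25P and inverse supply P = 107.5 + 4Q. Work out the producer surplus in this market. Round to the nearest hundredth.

Rewriting demand in inverse form: P = 144 - 4Q.
Setting demand equal to supply, 36.5 = 8Q, so Q* = 4.5625 and P* = 125.75.
PS is the area between P* and the supply curve from 0 to Q*: (1/2)(4.5625)(18.25) = 41.6328.

41.63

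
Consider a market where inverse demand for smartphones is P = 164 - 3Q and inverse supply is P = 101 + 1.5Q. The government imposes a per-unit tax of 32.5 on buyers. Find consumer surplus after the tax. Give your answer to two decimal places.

68.91

Without the tax, 164 - 3Q = 101 + 1.5Q so Q* = 14 and P* = 122.
With the tax, buyers' net willingness to pay falls by 32.5: (164 - 32.5) - 3Q = 101 + 1.5Q, so Q_t = 6.7778. Buyers pay P_b = 143.6667; sellers receive P_s = P_b - 32.5 = 111.1667.
Consumer surplus is the triangle under demand above P_b: (1/2)(6.7778)(164 - 143.6667) = 68.9074.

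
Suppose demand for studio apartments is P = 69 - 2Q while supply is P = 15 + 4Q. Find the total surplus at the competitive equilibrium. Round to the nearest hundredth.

243.00

Set 69 - 2Q = 15 + 4Q, which gives 54 = 6Q, so Q* = 9 and P* = 69 - 2(9) = 51.
Total surplus is the full triangle between the curves from 0 to Q*: (1/2)(9)(69 - 15) = 243.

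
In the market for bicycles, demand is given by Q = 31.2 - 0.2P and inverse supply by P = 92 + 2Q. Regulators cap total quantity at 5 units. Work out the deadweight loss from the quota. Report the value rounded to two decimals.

60.07

Rewriting demand in inverse form: P = 156 - 5Q.
Without the quota, 156 - 5Q = 92 + 2Q gives Q* = 9.1429.
At Q = 5 the demand price is 156 - 5(5) = 131 and the supply price is 92 + 2(5) = 102.
DWL = (1/2)(gap between curves at 5) x (Q* - 5) = (1/2)(29)(4.1429) = 60.0714.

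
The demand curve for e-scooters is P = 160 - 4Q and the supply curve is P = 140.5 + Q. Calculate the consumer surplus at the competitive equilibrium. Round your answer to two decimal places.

Set 160 - 4Q = 140.5 + Q, which gives 19.5 = 5Q, so Q* = 3.9 and P* = 160 - 4(3.9) = 144.4.
Consumer surplus is the triangle under demand above P*: (1/2)(3.9)(160 - 144.4) = (1/2)(3.9)(15.6) = 30.42.

30.42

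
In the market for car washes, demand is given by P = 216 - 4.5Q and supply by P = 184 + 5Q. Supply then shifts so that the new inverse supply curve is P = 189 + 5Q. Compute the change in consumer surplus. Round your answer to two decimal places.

-7.35

Initial equilibrium: Q_0 = 3.3684, P_0 = 200.8421; CS_0 = (1/2)(3.3684)(15.1579) = 25.5291, PS_0 = (1/2)(3.3684)(16.8421) = 28.3657.
New equilibrium: 216 - 4.5Q = 189 + 5Q gives Q_1 = 2.8421, P_1 = 203.2105; CS_1 = 18.1745, PS_1 = 20.1939.
Change in consumer surplus = 18.1745 - 25.5291 = -7.3546.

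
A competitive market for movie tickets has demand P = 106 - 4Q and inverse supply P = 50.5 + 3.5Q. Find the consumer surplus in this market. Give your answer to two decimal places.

Set 106 - 4Q = 50.5 + 3.5Q, which gives 55.5 = 7.5Q, so Q* = 7.4 and P* = 106 - 4(7.4) = 76.4.
CS is the area between the demand curve and P* from 0 to Q*: (1/2)(7.4)(29.6) = 109.52.

109.52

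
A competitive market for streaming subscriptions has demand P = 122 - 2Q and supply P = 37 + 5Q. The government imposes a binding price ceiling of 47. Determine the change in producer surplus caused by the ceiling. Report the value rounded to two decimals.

Free-market equilibrium: 122 - 2Q = 37 + 5Q gives Q* = 12.1429, P* = 97.7143.
At the ceiling price 47, quantity supplied is (47 - 37)/5 = 2; supply is the short side, so Q = 2 trades at P = 47.
PS goes from (1/2)(12.1429)(60.7143) = 368.6224 to 10 (computed as (47 - 37)(2) - (1/2)(5)(2)^2), a change of -358.6224.

-358.62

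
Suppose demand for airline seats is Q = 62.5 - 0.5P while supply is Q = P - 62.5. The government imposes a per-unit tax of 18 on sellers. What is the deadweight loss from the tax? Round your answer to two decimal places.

54.00

Rewriting demand in inverse form: P = 125 - 2Q.
Rewriting supply in inverse form: P = 62.5 + Q.
Pre-tax equilibrium: 125 - 2Q = 62.5 + Q gives Q* = 20.8333, P* = 83.3333.
A tax on sellers shifts supply up by 18: 125 - 2Q = 62.5 + Q + 18, so Q_t = 14.8333. Buyers pay P_b = 95.3333; sellers receive P_s = P_b - 18 = 77.3333.
Deadweight loss is the triangle between the curves from Q_t to Q*: (1/2)(20.8333 - 14.8333)(18) = 54.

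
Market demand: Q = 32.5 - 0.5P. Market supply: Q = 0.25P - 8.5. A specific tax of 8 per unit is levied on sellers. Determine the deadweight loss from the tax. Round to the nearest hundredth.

Rewriting demand in inverse form: P = 65 - 2Q.
Rewriting supply in inverse form: P = 34 + 4Q.
Without the tax, 65 - 2Q = 34 + 4Q so Q* = 5.1667 and P* = 54.6667.
With the tax, sellers need 8 more per unit: 65 - 2Q = 34 + 4Q + 8, so Q_t = 3.8333. Buyers pay P_b = 57.3333; sellers receive P_s = P_b - 8 = 49.3333.
The welfare triangle lost has base Q* - Q_t = 1.3333 and height t = 8, so DWL = (1/2)(1.3333)(8) = 5.3333.

5.33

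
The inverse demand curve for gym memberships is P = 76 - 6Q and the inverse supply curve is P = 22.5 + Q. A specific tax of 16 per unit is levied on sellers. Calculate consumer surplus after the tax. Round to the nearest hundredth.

Without the tax, 76 - 6Q = 22.5 + Q so Q* = 7.6429 and P* = 30.1429.
With the tax, sellers need 16 more per unit: 76 - 6Q = 22.5 + Q + 16, so Q_t = 5.3571. Buyers pay P_b = 43.8571; sellers receive P_s = P_b - 16 = 27.8571.
Consumer surplus is the triangle under demand above P_b: (1/2)(5.3571)(76 - 43.8571) = 86.0969.

86.10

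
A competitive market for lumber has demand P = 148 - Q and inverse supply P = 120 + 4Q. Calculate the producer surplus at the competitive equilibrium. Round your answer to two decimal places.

62.72

Set 148 - Q = 120 + 4Q, which gives 28 = 5Q, so Q* = 5.6 and P* = 148 - (5.6) = 142.4.
The supply curve's price intercept is 120, so PS = (1/2)(Q*)(P* - 120) = (1/2)(5.6)(22.4) = 62.72.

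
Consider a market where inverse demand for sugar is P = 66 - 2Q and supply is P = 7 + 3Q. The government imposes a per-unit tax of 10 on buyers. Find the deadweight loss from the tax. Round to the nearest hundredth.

10.00

Without the tax, 66 - 2Q = 7 + 3Q so Q* = 11.8 and P* = 42.4.
With the tax, buyers' net willingness to pay falls by 10: (66 - 10) - 2Q = 7 + 3Q, so Q_t = 9.8. Buyers pay P_b = 46.4; sellers receive P_s = P_b - 10 = 36.4.
The welfare triangle lost has base Q* - Q_t = 2 and height t = 10, so DWL = (1/2)(2)(10) = 10.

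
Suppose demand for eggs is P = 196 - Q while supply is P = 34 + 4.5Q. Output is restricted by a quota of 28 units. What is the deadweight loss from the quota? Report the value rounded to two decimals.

5.82

Unrestricted equilibrium: Q* = (196 - 34)/(1 + 4.5) = 29.4545.
At Q = 28 the demand price is 196 - (28) = 168 and the supply price is 34 + 4.5(28) = 160.
Deadweight loss is the triangle between the curves from 28 to 29.4545: (1/2)(168 - 160)(29.4545 - 28) = 5.8182.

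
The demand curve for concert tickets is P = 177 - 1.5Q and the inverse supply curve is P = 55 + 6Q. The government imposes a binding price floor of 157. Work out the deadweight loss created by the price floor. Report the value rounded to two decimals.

32.27

Without the control, 177 - 1.5Q = 55 + 6Q so Q* = 16.2667 and P* = 152.6.
At the floor price 157, quantity demanded is (177 - 157)/1.5 = 13.3333; demand is the short side, so Q = 13.3333 trades at P = 157.
The lost-trades triangle has base Q* - 13.3333 = 2.9333 and height equal to the gap between the curves at Q = 13.3333, which is 157 - 135 = 22. DWL = (1/2)(2.9333)(22) = 32.2667.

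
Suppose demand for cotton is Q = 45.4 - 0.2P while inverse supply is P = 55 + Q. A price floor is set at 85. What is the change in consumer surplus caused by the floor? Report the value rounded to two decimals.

-38.04

Rewriting demand in inverse form: P = 227 - 5Q.
Without the control, 227 - 5Q = 55 + Q so Q* = 28.6667 and P* = 83.6667.
At the floor price 85, quantity demanded is (227 - 85)/5 = 28.4; demand is the short side, so Q = 28.4 trades at P = 85.
CS goes from (1/2)(28.6667)(143.3333) = 2054.4444 to 2016.4 (computed as (227 - 85)(28.4) - (1/2)(5)(28.4)^2), a change of -38.0444.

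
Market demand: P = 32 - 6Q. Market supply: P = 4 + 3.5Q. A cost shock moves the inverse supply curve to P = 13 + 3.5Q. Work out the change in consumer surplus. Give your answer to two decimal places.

Initial equilibrium: Q_0 = 2.9474, P_0 = 14.3158; CS_0 = (1/2)(2.9474)(17.6842) = 26.0609, PS_0 = (1/2)(2.9474)(10.3158) = 15.2022.
New equilibrium: 32 - 6Q = 13 + 3.5Q gives Q_1 = 2, P_1 = 20; CS_1 = 12, PS_1 = 7.
Change in consumer surplus = 12 - 26.0609 = -14.0609.

-14.06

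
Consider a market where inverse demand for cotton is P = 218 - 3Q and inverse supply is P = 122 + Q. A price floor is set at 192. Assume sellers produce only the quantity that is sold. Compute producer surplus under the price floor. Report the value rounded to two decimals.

569.11

Without the control, 218 - 3Q = 122 + Q so Q* = 24 and P* = 146.
At P = 192, buyers demand (218 - 192)/3 = 8.6667 while sellers would supply more, so the quantity traded is 8.6667 at price 192.
The supply price at Q = 8.6667 is 130.6667. PS is the trapezoid between 192 and supply over [0, 8.6667]: (1/2)[(192 - 122) + (192 - 130.6667)](8.6667) = 569.1111.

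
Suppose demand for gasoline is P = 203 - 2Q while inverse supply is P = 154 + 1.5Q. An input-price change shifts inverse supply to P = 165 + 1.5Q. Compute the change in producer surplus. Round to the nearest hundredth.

-58.59

Initial equilibrium: Q_0 = 14, P_0 = 175; CS_0 = (1/2)(14)(28) = 196, PS_0 = (1/2)(14)(21) = 147.
New equilibrium: 203 - 2Q = 165 + 1.5Q gives Q_1 = 10.8571, P_1 = 181.2857; CS_1 = 117.8776, PS_1 = 88.4082.
Change in producer surplus = 88.4082 - 147 = -58.5918.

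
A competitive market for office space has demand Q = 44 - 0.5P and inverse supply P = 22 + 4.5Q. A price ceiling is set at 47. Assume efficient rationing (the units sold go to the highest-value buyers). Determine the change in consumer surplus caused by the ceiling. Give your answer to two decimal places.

Rewriting demand in inverse form: P = 88 - 2Q.
Without the control, 88 - 2Q = 22 + 4.5Q so Q* = 10.1538 and P* = 67.6923.
At the ceiling price 47, quantity supplied is (47 - 22)/4.5 = 5.5556; supply is the short side, so Q = 5.5556 trades at P = 47.
CS goes from (1/2)(10.1538)(20.3077) = 103.1006 to 196.9136 (computed as (88 - 47)(5.5556) - (1/2)(2)(5.5556)^2), a change of 93.813.

93.81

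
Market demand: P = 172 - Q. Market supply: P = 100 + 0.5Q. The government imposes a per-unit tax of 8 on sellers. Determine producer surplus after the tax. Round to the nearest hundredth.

455.11

Pre-tax equilibrium: 172 - Q = 100 + 0.5Q gives Q* = 48, P* = 124.
With the tax, sellers need 8 more per unit: 172 - Q = 100 + 0.5Q + 8, so Q_t = 42.6667. Buyers pay P_b = 129.3333; sellers receive P_s = P_b - 8 = 121.3333.
Producer surplus is the triangle above supply below P_s: (1/2)(42.6667)(121.3333 - 100) = 455.1111.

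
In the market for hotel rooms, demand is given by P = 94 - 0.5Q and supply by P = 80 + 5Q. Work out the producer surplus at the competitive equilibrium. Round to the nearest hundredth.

Setting demand equal to supply, 14 = 5.5Q, so Q* = 2.5455 and P* = 92.7273.
PS is the area between P* and the supply curve from 0 to Q*: (1/2)(2.5455)(12.7273) = 16.1983.

16.20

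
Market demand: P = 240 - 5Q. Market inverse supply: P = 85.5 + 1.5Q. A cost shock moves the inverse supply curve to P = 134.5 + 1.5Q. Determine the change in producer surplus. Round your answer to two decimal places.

Initial equilibrium: Q_0 = 23.7692, P_0 = 121.1538; CS_0 = (1/2)(23.7692)(118.8462) = 1412.4408, PS_0 = (1/2)(23.7692)(35.6538) = 423.7322.
New equilibrium: 240 - 5Q = 134.5 + 1.5Q gives Q_1 = 16.2308, P_1 = 158.8462; CS_1 = 658.5947, PS_1 = 197.5784.
Change in producer surplus = 197.5784 - 423.7322 = -226.1538.

-226.15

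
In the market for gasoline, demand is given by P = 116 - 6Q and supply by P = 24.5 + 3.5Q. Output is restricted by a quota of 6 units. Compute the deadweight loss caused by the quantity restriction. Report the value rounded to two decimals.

Without the quota, 116 - 6Q = 24.5 + 3.5Q gives Q* = 9.6316.
At Q = 6 the demand price is 116 - 6(6) = 80 and the supply price is 24.5 + 3.5(6) = 45.5.
Deadweight loss is the triangle between the curves from 6 to 9.6316: (1/2)(80 - 45.5)(9.6316 - 6) = 62.6447.

62.64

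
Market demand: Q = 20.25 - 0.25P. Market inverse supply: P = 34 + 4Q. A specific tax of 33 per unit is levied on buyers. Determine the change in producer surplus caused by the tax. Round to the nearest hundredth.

-62.91

Rewriting demand in inverse form: P = 81 - 4Q.
Pre-tax equilibrium: 81 - 4Q = 34 + 4Q gives Q* = 5.875, P* = 57.5.
With the tax, buyers' net willingness to pay falls by 33: (81 - 33) - 4Q = 34 + 4Q, so Q_t = 1.75. Buyers pay P_b = 74; sellers receive P_s = P_b - 33 = 41.
PS falls from (1/2)(5.875)(23.5) = 69.0312 to (1/2)(1.75)(7) = 6.125, a change of -62.9062.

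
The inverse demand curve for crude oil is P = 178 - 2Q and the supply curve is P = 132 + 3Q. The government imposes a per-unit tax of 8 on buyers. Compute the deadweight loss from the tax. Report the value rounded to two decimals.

6.40

Without the tax, 178 - 2Q = 132 + 3Q so Q* = 9.2 and P* = 159.6.
A tax on buyers shifts demand down by 8: (178 - 8) - 2Q = 132 + 3Q, so Q_t = 7.6. Buyers pay P_b = 162.8; sellers receive P_s = P_b - 8 = 154.8.
The welfare triangle lost has base Q* - Q_t = 1.6 and height t = 8, so DWL = (1/2)(1.6)(8) = 6.4.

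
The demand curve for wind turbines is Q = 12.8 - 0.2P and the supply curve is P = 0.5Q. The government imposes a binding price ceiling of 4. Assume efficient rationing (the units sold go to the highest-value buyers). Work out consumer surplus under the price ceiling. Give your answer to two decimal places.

320.00

Rewriting demand in inverse form: P = 64 - 5Q.
Free-market equilibrium: 64 - 5Q = 0.5Q gives Q* = 11.6364, P* = 5.8182.
At the ceiling price 4, quantity supplied is (4 - 0)/0.5 = 8; supply is the short side, so Q = 8 trades at P = 4.
The demand price at Q = 8 is 24. CS is the trapezoid between demand and 4 over [0, 8]: (1/2)[(64 - 4) + (24 - 4)](8) = 320.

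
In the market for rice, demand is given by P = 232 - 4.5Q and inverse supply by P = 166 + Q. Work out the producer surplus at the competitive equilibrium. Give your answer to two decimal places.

Setting demand equal to supply, 66 = 5.5Q, so Q* = 12 and P* = 178.
The supply curve's price intercept is 166, so PS = (1/2)(Q*)(P* - 166) = (1/2)(12)(12) = 72.

72.00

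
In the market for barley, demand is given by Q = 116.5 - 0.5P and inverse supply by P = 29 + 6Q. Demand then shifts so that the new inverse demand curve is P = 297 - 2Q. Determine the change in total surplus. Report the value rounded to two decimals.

Rewriting demand in inverse form: P = 233 - 2Q.
Initial equilibrium: Q_0 = 25.5, P_0 = 182; CS_0 = (1/2)(25.5)(51) = 650.25, PS_0 = (1/2)(25.5)(153) = 1950.75.
New equilibrium: 297 - 2Q = 29 + 6Q gives Q_1 = 33.5, P_1 = 230; CS_1 = 1122.25, PS_1 = 3366.75.
Change in total surplus = (1122.25 + 3366.75) - (650.25 + 1950.75) = 1888.

1888.00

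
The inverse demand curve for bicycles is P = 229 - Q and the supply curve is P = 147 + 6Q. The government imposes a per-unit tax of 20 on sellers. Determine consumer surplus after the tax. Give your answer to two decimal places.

Without the tax, 229 - Q = 147 + 6Q so Q* = 11.7143 and P* = 217.2857.
A tax on sellers shifts supply up by 20: 229 - Q = 147 + 6Q + 20, so Q_t = 8.8571. Buyers pay P_b = 220.1429; sellers receive P_s = P_b - 20 = 200.1429.
CS = (1/2)(Q_t)(229 - P_b) = (1/2)(8.8571)(8.8571) = 39.2245.

39.22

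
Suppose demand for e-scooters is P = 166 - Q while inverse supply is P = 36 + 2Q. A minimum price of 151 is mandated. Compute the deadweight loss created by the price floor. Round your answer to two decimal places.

Free-market equilibrium: 166 - Q = 36 + 2Q gives Q* = 43.3333, P* = 122.6667.
At P = 151, buyers demand (166 - 151)/1 = 15 while sellers would supply more, so the quantity traded is 15 at price 151.
At Q = 15 the demand price is 151 and the supply price is 66. Deadweight loss is the triangle between the curves from 15 to 43.3333: (1/2)(151 - 66)(43.3333 - 15) = 1204.1667.

1204.17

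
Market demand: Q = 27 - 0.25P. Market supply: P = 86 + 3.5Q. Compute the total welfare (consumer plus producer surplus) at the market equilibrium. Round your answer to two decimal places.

32.27

Rewriting demand in inverse form: P = 108 - 4Q.
Equilibrium: 108 - 4Q = 86 + 3.5Q, so Q* = 2.9333 and P* = 96.2667.
Total surplus is the full triangle between the curves from 0 to Q*: (1/2)(2.9333)(108 - 86) = 32.2667.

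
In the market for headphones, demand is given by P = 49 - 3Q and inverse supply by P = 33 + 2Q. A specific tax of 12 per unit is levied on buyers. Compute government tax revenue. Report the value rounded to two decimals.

9.60

Pre-tax equilibrium: 49 - 3Q = 33 + 2Q gives Q* = 3.2, P* = 39.4.
With the tax, buyers' net willingness to pay falls by 12: (49 - 12) - 3Q = 33 + 2Q, so Q_t = 0.8. Buyers pay P_b = 46.6; sellers receive P_s = P_b - 12 = 34.6.
Tax revenue = t x Q_t = 12 x 0.8 = 9.6.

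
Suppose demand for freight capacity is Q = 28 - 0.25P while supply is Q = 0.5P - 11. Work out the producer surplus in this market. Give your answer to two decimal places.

Rewriting demand in inverse form: P = 112 - 4Q.
Rewriting supply in inverse form: P = 22 + 2Q.
Equilibrium: 112 - 4Q = 22 + 2Q, so Q* = 15 and P* = 52.
PS is the area between P* and the supply curve from 0 to Q*: (1/2)(15)(30) = 225.

225.00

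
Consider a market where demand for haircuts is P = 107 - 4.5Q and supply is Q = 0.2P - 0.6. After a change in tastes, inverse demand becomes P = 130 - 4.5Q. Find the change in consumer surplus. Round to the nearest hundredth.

Rewriting supply in inverse form: P = 3 + 5Q.
Initial equilibrium: Q_0 = 10.9474, P_0 = 57.7368; CS_0 = (1/2)(10.9474)(49.2632) = 269.651, PS_0 = (1/2)(10.9474)(54.7368) = 299.6122.
New equilibrium: 130 - 4.5Q = 3 + 5Q gives Q_1 = 13.3684, P_1 = 69.8421; CS_1 = 402.108, PS_1 = 446.7867.
Change in consumer surplus = 402.108 - 269.651 = 132.4571.

132.46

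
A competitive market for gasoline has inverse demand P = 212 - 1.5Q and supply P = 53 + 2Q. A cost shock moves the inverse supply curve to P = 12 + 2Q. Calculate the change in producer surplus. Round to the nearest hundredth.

1201.55

Initial equilibrium: Q_0 = 45.4286, P_0 = 143.8571; CS_0 = (1/2)(45.4286)(68.1429) = 1547.8163, PS_0 = (1/2)(45.4286)(90.8571) = 2063.7551.
New equilibrium: 212 - 1.5Q = 12 + 2Q gives Q_1 = 57.1429, P_1 = 126.2857; CS_1 = 2448.9796, PS_1 = 3265.3061.
Change in producer surplus = 3265.3061 - 2063.7551 = 1201.551.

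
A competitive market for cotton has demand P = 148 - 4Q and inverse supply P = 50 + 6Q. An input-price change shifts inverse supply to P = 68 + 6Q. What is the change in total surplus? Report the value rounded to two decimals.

Initial equilibrium: Q_0 = 9.8, P_0 = 108.8; CS_0 = (1/2)(9.8)(39.2) = 192.08, PS_0 = (1/2)(9.8)(58.8) = 288.12.
New equilibrium: 148 - 4Q = 68 + 6Q gives Q_1 = 8, P_1 = 116; CS_1 = 128, PS_1 = 192.
Change in total surplus = (128 + 192) - (192.08 + 288.12) = -160.2.

-160.20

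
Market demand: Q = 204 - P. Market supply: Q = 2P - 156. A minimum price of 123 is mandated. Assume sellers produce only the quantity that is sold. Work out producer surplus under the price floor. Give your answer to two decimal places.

2004.75

Rewriting demand in inverse form: P = 204 - Q.
Rewriting supply in inverse form: P = 78 + 0.5Q.
Without the control, 204 - Q = 78 + 0.5Q so Q* = 84 and P* = 120.
At the floor price 123, quantity demanded is (204 - 123)/1 = 81; demand is the short side, so Q = 81 trades at P = 123.
The supply price at Q = 81 is 118.5. PS is the trapezoid between 123 and supply over [0, 81]: (1/2)[(123 - 78) + (123 - 118.5)](81) = 2004.75.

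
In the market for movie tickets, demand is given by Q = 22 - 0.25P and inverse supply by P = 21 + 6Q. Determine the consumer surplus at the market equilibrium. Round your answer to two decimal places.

89.78

Rewriting demand in inverse form: P = 88 - 4Q.
Set 88 - 4Q = 21 + 6Q, which gives 67 = 10Q, so Q* = 6.7 and P* = 88 - 4(6.7) = 61.2.
CS is the area between the demand curve and P* from 0 to Q*: (1/2)(6.7)(26.8) = 89.78.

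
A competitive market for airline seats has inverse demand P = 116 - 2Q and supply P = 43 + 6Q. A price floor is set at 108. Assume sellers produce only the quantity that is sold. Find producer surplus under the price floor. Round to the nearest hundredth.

Without the control, 116 - 2Q = 43 + 6Q so Q* = 9.125 and P* = 97.75.
At the floor price 108, quantity demanded is (116 - 108)/2 = 4; demand is the short side, so Q = 4 trades at P = 108.
The supply price at Q = 4 is 67. PS is the trapezoid between 108 and supply over [0, 4]: (1/2)[(108 - 43) + (108 - 67)](4) = 212.

212.00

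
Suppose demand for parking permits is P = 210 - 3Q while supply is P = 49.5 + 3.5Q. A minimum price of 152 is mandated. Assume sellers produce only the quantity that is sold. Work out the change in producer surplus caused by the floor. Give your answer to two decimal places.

Free-market equilibrium: 210 - 3Q = 49.5 + 3.5Q gives Q* = 24.6923, P* = 135.9231.
At the floor price 152, quantity demanded is (210 - 152)/3 = 19.3333; demand is the short side, so Q = 19.3333 trades at P = 152.
PS goes from (1/2)(24.6923)(86.4231) = 1066.9926 to 1327.5556 (computed as (152 - 49.5)(19.3333) - (1/2)(3.5)(19.3333)^2), a change of 260.563.

260.56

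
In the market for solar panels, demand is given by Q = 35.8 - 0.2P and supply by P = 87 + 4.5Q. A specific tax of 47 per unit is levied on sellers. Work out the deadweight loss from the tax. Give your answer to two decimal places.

Rewriting demand in inverse form: P = 179 - 5Q.
Pre-tax equilibrium: 179 - 5Q = 87 + 4.5Q gives Q* = 9.6842, P* = 130.5789.
A tax on sellers shifts supply up by 47: 179 - 5Q = 87 + 4.5Q + 47, so Q_t = 4.7368. Buyers pay P_b = 155.3158; sellers receive P_s = P_b - 47 = 108.3158.
Deadweight loss is the triangle between the curves from Q_t to Q*: (1/2)(9.6842 - 4.7368)(47) = 116.2632.

116.26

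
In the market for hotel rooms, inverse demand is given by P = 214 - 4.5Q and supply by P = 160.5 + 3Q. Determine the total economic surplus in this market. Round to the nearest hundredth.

190.82

Equilibrium: 214 - 4.5Q = 160.5 + 3Q, so Q* = 7.1333 and P* = 181.9.
CS = (1/2)(7.1333)(32.1) = 114.49 and PS = (1/2)(7.1333)(21.4) = 76.3267, so total surplus = 190.8167.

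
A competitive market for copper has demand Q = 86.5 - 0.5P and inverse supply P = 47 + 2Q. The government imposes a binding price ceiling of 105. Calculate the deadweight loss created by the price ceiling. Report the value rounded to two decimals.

Rewriting demand in inverse form: P = 173 - 2Q.
Without the control, 173 - 2Q = 47 + 2Q so Q* = 31.5 and P* = 110.
At P = 105, sellers supply (105 - 47)/2 = 29 while buyers want more, so the quantity traded is 29 at price 105.
The lost-trades triangle has base Q* - 29 = 2.5 and height equal to the gap between the curves at Q = 29, which is 115 - 105 = 10. DWL = (1/2)(2.5)(10) = 12.5.

12.50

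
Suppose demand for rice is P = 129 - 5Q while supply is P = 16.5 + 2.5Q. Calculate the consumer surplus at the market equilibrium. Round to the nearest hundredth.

562.50

Equilibrium: 129 - 5Q = 16.5 + 2.5Q, so Q* = 15 and P* = 54.
The demand choke price is 129, so CS = (1/2)(Q*)(129 - P*) = (1/2)(15)(75) = 562.5.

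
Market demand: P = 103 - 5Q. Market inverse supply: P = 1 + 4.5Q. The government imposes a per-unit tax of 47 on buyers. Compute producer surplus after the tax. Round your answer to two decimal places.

Pre-tax equilibrium: 103 - 5Q = 1 + 4.5Q gives Q* = 10.7368, P* = 49.3158.
A tax on buyers shifts demand down by 47: (103 - 47) - 5Q = 1 + 4.5Q, so Q_t = 5.7895. Buyers pay P_b = 74.0526; sellers receive P_s = P_b - 47 = 27.0526.
PS = (1/2)(Q_t)(P_s - 1) = (1/2)(5.7895)(26.0526) = 75.4155.

75.42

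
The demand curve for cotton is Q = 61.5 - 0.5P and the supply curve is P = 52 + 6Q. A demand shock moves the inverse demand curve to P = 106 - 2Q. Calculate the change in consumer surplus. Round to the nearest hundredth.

Rewriting demand in inverse form: P = 123 - 2Q.
Initial equilibrium: Q_0 = 8.875, P_0 = 105.25; CS_0 = (1/2)(8.875)(17.75) = 78.7656, PS_0 = (1/2)(8.875)(53.25) = 236.2969.
New equilibrium: 106 - 2Q = 52 + 6Q gives Q_1 = 6.75, P_1 = 92.5; CS_1 = 45.5625, PS_1 = 136.6875.
Change in consumer surplus = 45.5625 - 78.7656 = -33.2031.

-33.20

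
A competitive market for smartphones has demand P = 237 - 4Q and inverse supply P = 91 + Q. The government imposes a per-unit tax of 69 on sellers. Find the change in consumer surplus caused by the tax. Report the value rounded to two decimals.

-1230.96

Without the tax, 237 - 4Q = 91 + Q so Q* = 29.2 and P* = 120.2.
With the tax, sellers need 69 more per unit: 237 - 4Q = 91 + Q + 69, so Q_t = 15.4. Buyers pay P_b = 175.4; sellers receive P_s = P_b - 69 = 106.4.
CS falls from (1/2)(29.2)(116.8) = 1705.28 to (1/2)(15.4)(61.6) = 474.32, a change of -1230.96.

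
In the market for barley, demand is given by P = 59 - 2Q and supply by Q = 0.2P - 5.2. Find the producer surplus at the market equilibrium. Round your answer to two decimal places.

55.56

Rewriting supply in inverse form: P = 26 + 5Q.
Equilibrium: 59 - 2Q = 26 + 5Q, so Q* = 4.7143 and P* = 49.5714.
PS is the area between P* and the supply curve from 0 to Q*: (1/2)(4.7143)(23.5714) = 55.5612.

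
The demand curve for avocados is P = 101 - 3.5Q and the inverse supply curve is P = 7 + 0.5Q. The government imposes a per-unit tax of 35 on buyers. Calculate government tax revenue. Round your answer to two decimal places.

516.25

Without the tax, 101 - 3.5Q = 7 + 0.5Q so Q* = 23.5 and P* = 18.75.
With the tax, buyers' net willingness to pay falls by 35: (101 - 35) - 3.5Q = 7 + 0.5Q, so Q_t = 14.75. Buyers pay P_b = 49.375; sellers receive P_s = P_b - 35 = 14.375.
Revenue is the tax times quantity traded: 35 x 14.75 = 516.25.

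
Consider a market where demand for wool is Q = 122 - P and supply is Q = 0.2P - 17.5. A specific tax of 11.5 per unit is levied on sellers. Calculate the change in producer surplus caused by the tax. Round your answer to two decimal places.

Rewriting demand in inverse form: P = 122 - Q.
Rewriting supply in inverse form: P = 87.5 + 5Q.
Pre-tax equilibrium: 122 - Q = 87.5 + 5Q gives Q* = 5.75, P* = 116.25.
With the tax, sellers need 11.5 more per unit: 122 - Q = 87.5 + 5Q + 11.5, so Q_t = 3.8333. Buyers pay P_b = 118.1667; sellers receive P_s = P_b - 11.5 = 106.6667.
PS falls from (1/2)(5.75)(28.75) = 82.6562 to (1/2)(3.8333)(19.1667) = 36.7361, a change of -45.9201.

-45.92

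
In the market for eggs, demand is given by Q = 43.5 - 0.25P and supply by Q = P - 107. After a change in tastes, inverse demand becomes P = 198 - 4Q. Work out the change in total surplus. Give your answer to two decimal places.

379.20

Rewriting demand in inverse form: P = 174 - 4Q.
Rewriting supply in inverse form: P = 107 + Q.
Initial equilibrium: Q_0 = 13.4, P_0 = 120.4; CS_0 = (1/2)(13.4)(53.6) = 359.12, PS_0 = (1/2)(13.4)(13.4) = 89.78.
New equilibrium: 198 - 4Q = 107 + Q gives Q_1 = 18.2, P_1 = 125.2; CS_1 = 662.48, PS_1 = 165.62.
Change in total surplus = (662.48 + 165.62) - (359.12 + 89.78) = 379.2.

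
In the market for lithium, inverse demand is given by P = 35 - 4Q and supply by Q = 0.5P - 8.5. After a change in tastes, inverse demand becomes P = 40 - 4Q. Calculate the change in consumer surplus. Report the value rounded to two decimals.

Rewriting supply in inverse form: P = 17 + 2Q.
Initial equilibrium: Q_0 = 3, P_0 = 23; CS_0 = (1/2)(3)(12) = 18, PS_0 = (1/2)(3)(6) = 9.
New equilibrium: 40 - 4Q = 17 + 2Q gives Q_1 = 3.8333, P_1 = 24.6667; CS_1 = 29.3889, PS_1 = 14.6944.
Change in consumer surplus = 29.3889 - 18 = 11.3889.

11.39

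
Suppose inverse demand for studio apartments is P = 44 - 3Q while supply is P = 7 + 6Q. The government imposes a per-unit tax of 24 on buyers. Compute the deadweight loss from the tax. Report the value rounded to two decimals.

32.00

Pre-tax equilibrium: 44 - 3Q = 7 + 6Q gives Q* = 4.1111, P* = 31.6667.
A tax on buyers shifts demand down by 24: (44 - 24) - 3Q = 7 + 6Q, so Q_t = 1.4444. Buyers pay P_b = 39.6667; sellers receive P_s = P_b - 24 = 15.6667.
The welfare triangle lost has base Q* - Q_t = 2.6667 and height t = 24, so DWL = (1/2)(2.6667)(24) = 32.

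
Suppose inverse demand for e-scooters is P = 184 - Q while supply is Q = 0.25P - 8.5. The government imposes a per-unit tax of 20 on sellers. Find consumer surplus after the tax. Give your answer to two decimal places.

338.00

Rewriting supply in inverse form: P = 34 + 4Q.
Without the tax, 184 - Q = 34 + 4Q so Q* = 30 and P* = 154.
With the tax, sellers need 20 more per unit: 184 - Q = 34 + 4Q + 20, so Q_t = 26. Buyers pay P_b = 158; sellers receive P_s = P_b - 20 = 138.
CS = (1/2)(Q_t)(184 - P_b) = (1/2)(26)(26) = 338.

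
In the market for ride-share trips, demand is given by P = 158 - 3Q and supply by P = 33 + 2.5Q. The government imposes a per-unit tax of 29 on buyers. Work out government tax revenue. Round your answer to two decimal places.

506.18

Without the tax, 158 - 3Q = 33 + 2.5Q so Q* = 22.7273 and P* = 89.8182.
A tax on buyers shifts demand down by 29: (158 - 29) - 3Q = 33 + 2.5Q, so Q_t = 17.4545. Buyers pay P_b = 105.6364; sellers receive P_s = P_b - 29 = 76.6364.
Tax revenue = t x Q_t = 29 x 17.4545 = 506.1818.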